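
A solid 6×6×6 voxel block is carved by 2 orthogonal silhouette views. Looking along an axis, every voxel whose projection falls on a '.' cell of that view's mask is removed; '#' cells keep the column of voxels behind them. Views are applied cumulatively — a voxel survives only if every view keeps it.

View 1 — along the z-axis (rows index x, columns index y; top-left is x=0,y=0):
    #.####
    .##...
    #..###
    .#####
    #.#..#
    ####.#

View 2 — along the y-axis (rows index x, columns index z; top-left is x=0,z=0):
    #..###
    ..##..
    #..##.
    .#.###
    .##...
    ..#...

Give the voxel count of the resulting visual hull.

start: 6×6×6 = 216 voxels
  1. axis=2 (XY plane), |mask|=24  ⇒  voxels=144
  2. axis=1 (XZ plane), |mask|=16  ⇒  voxels=67

remaining voxels: 67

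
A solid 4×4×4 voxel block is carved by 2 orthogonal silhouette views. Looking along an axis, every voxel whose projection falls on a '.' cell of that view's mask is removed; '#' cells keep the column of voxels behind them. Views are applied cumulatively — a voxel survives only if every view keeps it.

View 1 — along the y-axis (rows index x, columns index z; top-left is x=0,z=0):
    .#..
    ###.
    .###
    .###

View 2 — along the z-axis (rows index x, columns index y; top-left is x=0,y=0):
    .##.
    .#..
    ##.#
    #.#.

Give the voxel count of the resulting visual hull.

initial block: 4^3 = 64
carve view 1 (along y, XZ-mask fill 10/16): 40 voxels remain
carve view 2 (along z, XY-mask fill 8/16): 20 voxels remain

remaining voxels: 20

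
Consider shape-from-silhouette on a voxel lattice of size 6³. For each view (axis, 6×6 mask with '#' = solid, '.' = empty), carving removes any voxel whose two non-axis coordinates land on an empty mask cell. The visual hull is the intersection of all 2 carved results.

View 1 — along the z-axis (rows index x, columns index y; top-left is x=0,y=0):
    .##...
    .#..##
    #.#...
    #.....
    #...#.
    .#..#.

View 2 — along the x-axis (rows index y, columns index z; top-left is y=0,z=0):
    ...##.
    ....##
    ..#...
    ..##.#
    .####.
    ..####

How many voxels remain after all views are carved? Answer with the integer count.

voxel count = 30

start: 6×6×6 = 216 voxels
carve view 1 (along z, XY-mask fill 12/36): 72 voxels remain
carve view 2 (along x, YZ-mask fill 16/36): 30 voxels remain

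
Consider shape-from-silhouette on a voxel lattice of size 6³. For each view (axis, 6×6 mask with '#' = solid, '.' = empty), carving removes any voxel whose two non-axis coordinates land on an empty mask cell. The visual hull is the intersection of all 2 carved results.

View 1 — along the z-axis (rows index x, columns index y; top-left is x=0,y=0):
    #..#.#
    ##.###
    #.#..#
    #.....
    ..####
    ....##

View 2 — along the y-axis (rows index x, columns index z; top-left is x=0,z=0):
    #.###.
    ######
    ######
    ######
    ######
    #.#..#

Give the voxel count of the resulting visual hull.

96 voxels

start: 6×6×6 = 216 voxels
[1] z-view keeps 18 columns → grid now 108
[2] y-view keeps 31 columns → grid now 96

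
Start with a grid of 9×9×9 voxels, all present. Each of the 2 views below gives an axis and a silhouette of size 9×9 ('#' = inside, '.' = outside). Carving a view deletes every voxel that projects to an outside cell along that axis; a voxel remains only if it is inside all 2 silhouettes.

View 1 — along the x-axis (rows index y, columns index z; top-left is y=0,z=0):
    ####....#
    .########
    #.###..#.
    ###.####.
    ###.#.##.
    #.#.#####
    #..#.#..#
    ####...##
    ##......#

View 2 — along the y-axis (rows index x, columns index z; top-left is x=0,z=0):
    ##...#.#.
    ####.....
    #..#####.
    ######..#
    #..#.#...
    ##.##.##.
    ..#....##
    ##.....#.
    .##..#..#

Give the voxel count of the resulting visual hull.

|visual hull| = 236

before carving: 729 voxels (9×9×9)
carve view 1 (along x, YZ-mask fill 51/81): 459 voxels remain
carve view 2 (along y, XZ-mask fill 40/81): 236 voxels remain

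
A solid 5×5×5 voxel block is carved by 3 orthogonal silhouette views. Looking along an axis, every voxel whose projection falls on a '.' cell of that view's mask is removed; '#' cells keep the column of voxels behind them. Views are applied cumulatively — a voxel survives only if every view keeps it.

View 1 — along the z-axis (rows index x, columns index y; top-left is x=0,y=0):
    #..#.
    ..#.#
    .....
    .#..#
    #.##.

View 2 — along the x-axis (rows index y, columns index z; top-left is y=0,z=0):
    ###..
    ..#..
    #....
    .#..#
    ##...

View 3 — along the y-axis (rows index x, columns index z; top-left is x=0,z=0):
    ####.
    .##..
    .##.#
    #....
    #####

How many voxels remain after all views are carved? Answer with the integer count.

remaining voxels: 12

full grid |V| = 125
after view 1 [z-axis, 9 of 25 cells solid] → remaining = 45
after view 2 [x-axis, 9 of 25 cells solid] → remaining = 17
after view 3 [y-axis, 15 of 25 cells solid] → remaining = 12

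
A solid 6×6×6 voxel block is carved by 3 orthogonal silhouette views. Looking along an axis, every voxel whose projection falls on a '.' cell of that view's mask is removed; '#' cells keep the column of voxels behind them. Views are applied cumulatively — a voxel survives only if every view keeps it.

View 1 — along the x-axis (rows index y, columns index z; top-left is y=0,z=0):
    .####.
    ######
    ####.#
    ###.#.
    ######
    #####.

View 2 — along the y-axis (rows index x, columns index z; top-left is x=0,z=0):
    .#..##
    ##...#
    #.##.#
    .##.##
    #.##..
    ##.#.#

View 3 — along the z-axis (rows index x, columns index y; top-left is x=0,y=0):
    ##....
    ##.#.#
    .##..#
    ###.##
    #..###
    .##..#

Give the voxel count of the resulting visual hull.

remaining voxels: 62

before carving: 216 voxels (6×6×6)
V1 x: intersect with YZ mask (30 set) -- 180 left
V2 y: intersect with XZ mask (21 set) -- 102 left
V3 z: intersect with XY mask (21 set) -- 62 left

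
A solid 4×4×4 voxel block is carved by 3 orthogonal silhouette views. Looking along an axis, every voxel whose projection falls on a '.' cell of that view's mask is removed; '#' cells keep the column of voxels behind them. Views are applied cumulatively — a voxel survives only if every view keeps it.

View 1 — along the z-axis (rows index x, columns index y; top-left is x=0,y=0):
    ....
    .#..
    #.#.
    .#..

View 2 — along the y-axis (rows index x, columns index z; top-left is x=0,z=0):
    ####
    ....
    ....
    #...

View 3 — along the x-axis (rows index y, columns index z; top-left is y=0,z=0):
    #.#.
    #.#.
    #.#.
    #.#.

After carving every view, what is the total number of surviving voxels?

start: 4×4×4 = 64 voxels
step 1: project along z, AND mask (4/16) → |grid| = 16
step 2: project along y, AND mask (5/16) → |grid| = 1
step 3: project along x, AND mask (8/16) → |grid| = 1

remaining voxels: 1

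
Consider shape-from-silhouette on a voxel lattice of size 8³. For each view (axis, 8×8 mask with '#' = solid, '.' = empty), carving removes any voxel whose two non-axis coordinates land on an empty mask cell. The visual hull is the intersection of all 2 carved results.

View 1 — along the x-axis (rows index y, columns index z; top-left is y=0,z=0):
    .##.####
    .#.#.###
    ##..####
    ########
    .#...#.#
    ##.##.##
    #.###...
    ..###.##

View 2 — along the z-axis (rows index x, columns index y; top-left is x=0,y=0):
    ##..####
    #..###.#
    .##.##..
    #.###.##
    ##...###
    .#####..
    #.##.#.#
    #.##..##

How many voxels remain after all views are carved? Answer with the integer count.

voxel count = 223

start: 8×8×8 = 512 voxels
[1] x-view keeps 43 columns → grid now 344
[2] z-view keeps 41 columns → grid now 223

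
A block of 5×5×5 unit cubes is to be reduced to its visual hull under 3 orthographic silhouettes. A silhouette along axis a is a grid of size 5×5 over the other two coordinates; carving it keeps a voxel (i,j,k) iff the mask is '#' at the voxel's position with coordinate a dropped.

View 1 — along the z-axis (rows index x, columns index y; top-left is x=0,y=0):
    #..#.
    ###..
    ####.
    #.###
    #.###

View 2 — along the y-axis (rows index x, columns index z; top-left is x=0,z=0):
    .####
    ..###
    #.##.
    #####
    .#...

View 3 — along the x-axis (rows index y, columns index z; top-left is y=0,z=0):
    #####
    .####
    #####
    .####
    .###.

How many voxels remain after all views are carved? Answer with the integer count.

remaining voxels: 48

full grid |V| = 125
after view 1 [z-axis, 17 of 25 cells solid] → remaining = 85
after view 2 [y-axis, 16 of 25 cells solid] → remaining = 53
after view 3 [x-axis, 21 of 25 cells solid] → remaining = 48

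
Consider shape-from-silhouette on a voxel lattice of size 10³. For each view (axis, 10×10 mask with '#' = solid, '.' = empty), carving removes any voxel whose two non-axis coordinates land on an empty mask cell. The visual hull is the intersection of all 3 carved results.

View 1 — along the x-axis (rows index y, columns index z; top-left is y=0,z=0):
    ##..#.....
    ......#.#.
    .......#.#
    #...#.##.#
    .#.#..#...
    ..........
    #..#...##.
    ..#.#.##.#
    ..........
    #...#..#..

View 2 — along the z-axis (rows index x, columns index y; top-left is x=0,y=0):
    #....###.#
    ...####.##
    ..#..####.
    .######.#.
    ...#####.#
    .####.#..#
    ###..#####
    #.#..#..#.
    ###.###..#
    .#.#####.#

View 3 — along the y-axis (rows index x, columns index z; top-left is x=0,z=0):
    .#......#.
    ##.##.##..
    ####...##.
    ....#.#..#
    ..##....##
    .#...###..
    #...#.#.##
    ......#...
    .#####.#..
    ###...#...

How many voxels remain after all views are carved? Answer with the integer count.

full grid |V| = 1000
  1. axis=0 (YZ plane), |mask|=27  ⇒  voxels=270
  2. axis=2 (XY plane), |mask|=61  ⇒  voxels=159
  3. axis=1 (XZ plane), |mask|=41  ⇒  voxels=72

voxel count = 72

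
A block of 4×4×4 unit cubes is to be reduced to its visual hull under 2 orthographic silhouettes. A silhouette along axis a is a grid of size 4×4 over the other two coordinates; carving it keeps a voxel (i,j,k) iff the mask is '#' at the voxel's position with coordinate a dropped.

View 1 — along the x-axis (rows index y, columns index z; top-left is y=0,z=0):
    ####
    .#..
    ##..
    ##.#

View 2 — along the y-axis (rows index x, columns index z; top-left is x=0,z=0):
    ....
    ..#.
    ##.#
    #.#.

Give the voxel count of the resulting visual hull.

initial block: 4^3 = 64
carve view 1 (along x, YZ-mask fill 10/16): 40 voxels remain
carve view 2 (along y, XZ-mask fill 6/16): 14 voxels remain

14 voxels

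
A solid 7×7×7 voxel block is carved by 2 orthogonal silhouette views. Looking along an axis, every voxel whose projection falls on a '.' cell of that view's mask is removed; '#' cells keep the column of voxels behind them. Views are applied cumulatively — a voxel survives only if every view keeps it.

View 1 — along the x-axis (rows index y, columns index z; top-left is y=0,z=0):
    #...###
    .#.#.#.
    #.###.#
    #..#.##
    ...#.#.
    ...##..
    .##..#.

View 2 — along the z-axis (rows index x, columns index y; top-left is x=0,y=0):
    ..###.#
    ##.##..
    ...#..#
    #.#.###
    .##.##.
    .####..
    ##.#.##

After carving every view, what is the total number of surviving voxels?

initial block: 7^3 = 343
[1] x-view keeps 23 columns → grid now 161
[2] z-view keeps 28 columns → grid now 92

|visual hull| = 92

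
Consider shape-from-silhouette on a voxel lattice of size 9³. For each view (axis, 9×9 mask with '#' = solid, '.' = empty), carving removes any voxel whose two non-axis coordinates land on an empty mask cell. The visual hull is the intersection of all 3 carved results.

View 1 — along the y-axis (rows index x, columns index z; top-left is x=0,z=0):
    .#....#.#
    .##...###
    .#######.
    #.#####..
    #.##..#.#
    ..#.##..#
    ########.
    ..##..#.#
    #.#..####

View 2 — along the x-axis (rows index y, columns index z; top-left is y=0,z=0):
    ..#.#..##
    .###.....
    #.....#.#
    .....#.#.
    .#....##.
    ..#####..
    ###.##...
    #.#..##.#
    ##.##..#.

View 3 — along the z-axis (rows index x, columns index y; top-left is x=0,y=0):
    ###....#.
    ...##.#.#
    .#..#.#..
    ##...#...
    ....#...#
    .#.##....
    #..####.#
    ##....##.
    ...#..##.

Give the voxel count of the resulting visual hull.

start: 9×9×9 = 729 voxels
after view 1 [y-axis, 48 of 81 cells solid] → remaining = 432
after view 2 [x-axis, 35 of 81 cells solid] → remaining = 189
after view 3 [z-axis, 32 of 81 cells solid] → remaining = 79

voxel count = 79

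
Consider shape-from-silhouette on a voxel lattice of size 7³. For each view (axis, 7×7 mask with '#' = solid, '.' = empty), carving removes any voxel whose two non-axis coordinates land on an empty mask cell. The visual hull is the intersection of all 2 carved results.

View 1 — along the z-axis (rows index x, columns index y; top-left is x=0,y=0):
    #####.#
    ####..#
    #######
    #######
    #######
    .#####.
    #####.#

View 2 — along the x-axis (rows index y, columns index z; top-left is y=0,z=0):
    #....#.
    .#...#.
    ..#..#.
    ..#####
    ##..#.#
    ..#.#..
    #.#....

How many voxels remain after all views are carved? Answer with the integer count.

initial block: 7^3 = 343
step 1: project along z, AND mask (43/49) → |grid| = 301
step 2: project along x, AND mask (19/49) → |grid| = 119

remaining voxels: 119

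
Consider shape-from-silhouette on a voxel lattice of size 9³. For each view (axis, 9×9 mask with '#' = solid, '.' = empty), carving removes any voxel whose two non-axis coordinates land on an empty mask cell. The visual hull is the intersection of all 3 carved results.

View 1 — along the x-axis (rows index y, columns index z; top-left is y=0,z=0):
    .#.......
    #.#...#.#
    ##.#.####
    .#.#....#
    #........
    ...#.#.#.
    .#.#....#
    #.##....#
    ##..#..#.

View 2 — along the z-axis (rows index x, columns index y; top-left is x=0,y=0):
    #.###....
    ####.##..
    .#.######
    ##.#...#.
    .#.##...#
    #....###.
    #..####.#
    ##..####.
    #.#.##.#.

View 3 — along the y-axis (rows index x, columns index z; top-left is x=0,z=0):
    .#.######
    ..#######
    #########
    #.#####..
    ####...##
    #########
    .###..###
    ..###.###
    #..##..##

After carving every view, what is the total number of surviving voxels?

initial block: 9^3 = 729
V1 x: intersect with YZ mask (30 set) -- 270 left
V2 z: intersect with XY mask (46 set) -- 137 left
V3 y: intersect with XZ mask (61 set) -- 106 left

106 voxels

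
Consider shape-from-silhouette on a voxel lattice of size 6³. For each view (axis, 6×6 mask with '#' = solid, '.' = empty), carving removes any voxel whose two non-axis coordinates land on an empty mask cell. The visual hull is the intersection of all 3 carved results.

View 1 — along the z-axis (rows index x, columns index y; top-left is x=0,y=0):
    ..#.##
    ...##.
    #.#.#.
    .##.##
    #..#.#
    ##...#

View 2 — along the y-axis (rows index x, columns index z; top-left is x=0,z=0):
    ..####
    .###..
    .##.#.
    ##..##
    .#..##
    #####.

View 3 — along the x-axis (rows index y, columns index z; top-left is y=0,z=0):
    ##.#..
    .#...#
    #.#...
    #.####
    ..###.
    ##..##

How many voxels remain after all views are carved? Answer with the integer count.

|visual hull| = 35

initial block: 6^3 = 216
[1] z-view keeps 18 columns → grid now 108
[2] y-view keeps 22 columns → grid now 67
[3] x-view keeps 19 columns → grid now 35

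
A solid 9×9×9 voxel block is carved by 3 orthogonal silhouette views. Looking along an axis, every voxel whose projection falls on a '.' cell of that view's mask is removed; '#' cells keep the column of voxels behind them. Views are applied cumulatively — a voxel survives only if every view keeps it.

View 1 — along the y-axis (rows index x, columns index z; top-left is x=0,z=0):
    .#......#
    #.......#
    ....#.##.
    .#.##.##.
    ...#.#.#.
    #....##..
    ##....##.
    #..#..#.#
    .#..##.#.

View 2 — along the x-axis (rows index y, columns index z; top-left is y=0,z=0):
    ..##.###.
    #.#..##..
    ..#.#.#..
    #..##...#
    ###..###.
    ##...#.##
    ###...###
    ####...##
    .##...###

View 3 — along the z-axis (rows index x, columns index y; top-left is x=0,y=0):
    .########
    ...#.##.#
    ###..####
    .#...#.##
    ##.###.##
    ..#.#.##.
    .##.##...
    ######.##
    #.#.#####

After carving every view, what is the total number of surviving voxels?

98 voxels

start: 9×9×9 = 729 voxels
[1] y-view keeps 30 columns → grid now 270
[2] x-view keeps 44 columns → grid now 146
[3] z-view keeps 53 columns → grid now 98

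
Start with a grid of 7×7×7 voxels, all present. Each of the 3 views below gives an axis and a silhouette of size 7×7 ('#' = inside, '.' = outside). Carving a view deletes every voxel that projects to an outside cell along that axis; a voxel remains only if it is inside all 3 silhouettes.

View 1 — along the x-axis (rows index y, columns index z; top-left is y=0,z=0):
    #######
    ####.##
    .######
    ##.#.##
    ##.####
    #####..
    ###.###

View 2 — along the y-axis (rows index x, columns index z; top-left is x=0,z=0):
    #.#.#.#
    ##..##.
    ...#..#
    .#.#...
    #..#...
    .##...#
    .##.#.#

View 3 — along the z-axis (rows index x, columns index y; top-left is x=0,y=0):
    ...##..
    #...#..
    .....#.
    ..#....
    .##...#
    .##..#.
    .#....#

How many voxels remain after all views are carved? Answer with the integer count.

before carving: 343 voxels (7×7×7)
step 1: project along x, AND mask (41/49) → |grid| = 287
step 2: project along y, AND mask (21/49) → |grid| = 124
step 3: project along z, AND mask (14/49) → |grid| = 35

voxel count = 35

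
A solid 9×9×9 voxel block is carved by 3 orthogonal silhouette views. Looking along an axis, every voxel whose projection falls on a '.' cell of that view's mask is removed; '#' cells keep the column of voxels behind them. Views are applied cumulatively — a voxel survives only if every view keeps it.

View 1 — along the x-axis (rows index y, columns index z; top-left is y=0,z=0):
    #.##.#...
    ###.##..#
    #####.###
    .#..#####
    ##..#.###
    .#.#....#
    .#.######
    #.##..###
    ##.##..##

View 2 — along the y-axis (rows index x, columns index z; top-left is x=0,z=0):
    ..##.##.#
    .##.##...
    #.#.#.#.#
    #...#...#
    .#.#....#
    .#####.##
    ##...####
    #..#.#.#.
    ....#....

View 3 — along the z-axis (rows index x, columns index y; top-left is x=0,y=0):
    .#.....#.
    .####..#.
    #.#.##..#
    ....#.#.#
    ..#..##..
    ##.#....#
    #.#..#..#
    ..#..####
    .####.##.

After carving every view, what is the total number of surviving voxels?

101 voxels

before carving: 729 voxels (9×9×9)
V1 x: intersect with YZ mask (52 set) -- 468 left
V2 y: intersect with XZ mask (38 set) -- 223 left
V3 z: intersect with XY mask (37 set) -- 101 left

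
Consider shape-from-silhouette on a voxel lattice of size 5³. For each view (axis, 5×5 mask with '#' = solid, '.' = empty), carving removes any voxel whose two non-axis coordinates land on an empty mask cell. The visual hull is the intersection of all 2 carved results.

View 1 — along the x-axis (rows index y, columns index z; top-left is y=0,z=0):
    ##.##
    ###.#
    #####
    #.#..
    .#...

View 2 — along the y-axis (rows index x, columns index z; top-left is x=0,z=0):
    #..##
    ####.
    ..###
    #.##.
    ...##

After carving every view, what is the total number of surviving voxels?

remaining voxels: 44

before carving: 125 voxels (5×5×5)
[1] x-view keeps 16 columns → grid now 80
[2] y-view keeps 15 columns → grid now 44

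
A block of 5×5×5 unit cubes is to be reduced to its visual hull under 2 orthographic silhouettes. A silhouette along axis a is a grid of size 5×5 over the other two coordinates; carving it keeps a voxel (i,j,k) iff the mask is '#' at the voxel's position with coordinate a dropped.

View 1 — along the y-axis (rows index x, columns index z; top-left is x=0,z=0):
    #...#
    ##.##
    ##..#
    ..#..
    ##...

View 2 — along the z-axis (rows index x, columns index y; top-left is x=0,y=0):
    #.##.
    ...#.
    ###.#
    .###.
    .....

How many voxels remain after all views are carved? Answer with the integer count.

|visual hull| = 25

initial block: 5^3 = 125
carve view 1 (along y, XZ-mask fill 12/25): 60 voxels remain
carve view 2 (along z, XY-mask fill 11/25): 25 voxels remain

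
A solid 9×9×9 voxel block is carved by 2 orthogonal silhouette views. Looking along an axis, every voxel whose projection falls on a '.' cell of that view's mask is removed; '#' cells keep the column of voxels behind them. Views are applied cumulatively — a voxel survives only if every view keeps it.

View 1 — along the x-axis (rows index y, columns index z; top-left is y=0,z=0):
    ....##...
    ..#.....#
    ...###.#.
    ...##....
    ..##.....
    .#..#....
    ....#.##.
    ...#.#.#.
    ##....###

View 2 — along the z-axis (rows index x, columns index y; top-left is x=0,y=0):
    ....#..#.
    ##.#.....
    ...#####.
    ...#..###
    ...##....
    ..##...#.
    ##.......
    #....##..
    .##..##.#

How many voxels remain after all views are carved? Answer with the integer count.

before carving: 729 voxels (9×9×9)
[1] x-view keeps 25 columns → grid now 225
[2] z-view keeps 29 columns → grid now 76

voxel count = 76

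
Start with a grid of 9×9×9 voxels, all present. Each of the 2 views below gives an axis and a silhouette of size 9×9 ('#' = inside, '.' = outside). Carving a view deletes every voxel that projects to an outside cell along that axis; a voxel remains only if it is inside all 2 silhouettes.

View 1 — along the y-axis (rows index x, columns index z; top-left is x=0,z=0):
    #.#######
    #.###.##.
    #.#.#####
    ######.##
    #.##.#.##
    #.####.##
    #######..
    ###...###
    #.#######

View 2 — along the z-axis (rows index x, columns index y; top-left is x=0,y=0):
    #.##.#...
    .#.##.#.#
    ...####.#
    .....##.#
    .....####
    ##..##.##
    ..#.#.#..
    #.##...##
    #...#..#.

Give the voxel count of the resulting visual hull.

262 voxels

before carving: 729 voxels (9×9×9)
carve view 1 (along y, XZ-mask fill 63/81): 567 voxels remain
carve view 2 (along z, XY-mask fill 38/81): 262 voxels remain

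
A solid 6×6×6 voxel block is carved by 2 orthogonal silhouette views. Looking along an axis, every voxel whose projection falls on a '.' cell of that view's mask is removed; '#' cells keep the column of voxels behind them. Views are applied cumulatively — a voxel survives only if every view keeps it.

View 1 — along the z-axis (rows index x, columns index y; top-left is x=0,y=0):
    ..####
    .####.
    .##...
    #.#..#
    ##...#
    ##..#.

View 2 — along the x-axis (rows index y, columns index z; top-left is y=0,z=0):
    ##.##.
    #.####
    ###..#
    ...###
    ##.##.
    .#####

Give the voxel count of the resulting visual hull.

remaining voxels: 81

full grid |V| = 216
step 1: project along z, AND mask (19/36) → |grid| = 114
step 2: project along x, AND mask (25/36) → |grid| = 81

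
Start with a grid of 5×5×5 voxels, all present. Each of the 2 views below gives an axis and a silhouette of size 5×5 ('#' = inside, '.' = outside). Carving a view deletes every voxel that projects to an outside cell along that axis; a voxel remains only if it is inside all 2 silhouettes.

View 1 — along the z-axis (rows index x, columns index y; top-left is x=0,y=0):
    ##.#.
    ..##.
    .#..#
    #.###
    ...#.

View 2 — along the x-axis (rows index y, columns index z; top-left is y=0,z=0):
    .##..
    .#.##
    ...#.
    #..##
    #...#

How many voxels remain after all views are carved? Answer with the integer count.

start: 5×5×5 = 125 voxels
  1. axis=2 (XY plane), |mask|=12  ⇒  voxels=60
  2. axis=0 (YZ plane), |mask|=11  ⇒  voxels=28

|visual hull| = 28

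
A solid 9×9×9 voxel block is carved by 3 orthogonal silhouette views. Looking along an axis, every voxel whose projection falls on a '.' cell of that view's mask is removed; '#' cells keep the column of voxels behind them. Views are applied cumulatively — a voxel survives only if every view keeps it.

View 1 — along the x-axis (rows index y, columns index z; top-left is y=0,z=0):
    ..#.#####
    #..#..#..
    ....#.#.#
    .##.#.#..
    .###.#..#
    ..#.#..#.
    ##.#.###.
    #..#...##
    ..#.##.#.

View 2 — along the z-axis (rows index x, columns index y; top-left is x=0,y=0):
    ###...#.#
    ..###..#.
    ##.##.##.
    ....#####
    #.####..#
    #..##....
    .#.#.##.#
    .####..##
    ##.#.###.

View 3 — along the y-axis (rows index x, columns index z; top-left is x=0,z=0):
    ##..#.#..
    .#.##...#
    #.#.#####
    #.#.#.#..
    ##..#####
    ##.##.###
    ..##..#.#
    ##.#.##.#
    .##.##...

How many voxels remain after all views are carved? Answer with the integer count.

before carving: 729 voxels (9×9×9)
step 1: project along x, AND mask (38/81) → |grid| = 342
step 2: project along z, AND mask (46/81) → |grid| = 197
step 3: project along y, AND mask (47/81) → |grid| = 110

110 voxels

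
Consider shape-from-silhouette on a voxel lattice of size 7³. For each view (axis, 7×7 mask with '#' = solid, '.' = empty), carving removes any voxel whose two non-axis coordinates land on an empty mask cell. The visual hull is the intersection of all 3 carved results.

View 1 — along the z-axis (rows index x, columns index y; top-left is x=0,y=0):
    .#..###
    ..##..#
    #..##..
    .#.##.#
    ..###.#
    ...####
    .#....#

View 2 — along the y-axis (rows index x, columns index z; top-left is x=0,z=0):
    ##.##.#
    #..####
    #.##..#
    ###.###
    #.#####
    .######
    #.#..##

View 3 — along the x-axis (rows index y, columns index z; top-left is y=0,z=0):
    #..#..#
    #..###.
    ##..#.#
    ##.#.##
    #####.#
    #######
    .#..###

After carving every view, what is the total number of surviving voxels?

full grid |V| = 343
step 1: project along z, AND mask (24/49) → |grid| = 168
step 2: project along y, AND mask (36/49) → |grid| = 127
step 3: project along x, AND mask (33/49) → |grid| = 90

90 voxels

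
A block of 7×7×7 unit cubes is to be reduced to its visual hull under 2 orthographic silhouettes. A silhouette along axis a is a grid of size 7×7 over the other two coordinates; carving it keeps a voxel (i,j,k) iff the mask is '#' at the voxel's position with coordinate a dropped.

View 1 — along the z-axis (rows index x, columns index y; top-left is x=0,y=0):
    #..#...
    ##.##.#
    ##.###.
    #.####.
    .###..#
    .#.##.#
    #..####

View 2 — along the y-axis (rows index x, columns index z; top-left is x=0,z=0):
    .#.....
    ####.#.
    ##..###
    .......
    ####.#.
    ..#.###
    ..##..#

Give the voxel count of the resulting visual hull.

start: 7×7×7 = 343 voxels
V1 z: intersect with XY mask (30 set) -- 210 left
V2 y: intersect with XZ mask (23 set) -- 103 left

103 voxels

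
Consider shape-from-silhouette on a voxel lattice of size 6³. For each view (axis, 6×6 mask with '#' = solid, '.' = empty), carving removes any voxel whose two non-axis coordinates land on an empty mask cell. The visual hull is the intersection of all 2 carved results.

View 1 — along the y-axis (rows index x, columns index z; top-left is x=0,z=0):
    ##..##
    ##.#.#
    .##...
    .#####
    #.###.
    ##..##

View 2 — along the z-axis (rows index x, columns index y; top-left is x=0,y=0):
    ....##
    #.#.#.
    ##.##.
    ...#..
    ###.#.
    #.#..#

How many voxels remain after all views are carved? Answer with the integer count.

initial block: 6^3 = 216
after view 1 [y-axis, 23 of 36 cells solid] → remaining = 138
after view 2 [z-axis, 17 of 36 cells solid] → remaining = 61

voxel count = 61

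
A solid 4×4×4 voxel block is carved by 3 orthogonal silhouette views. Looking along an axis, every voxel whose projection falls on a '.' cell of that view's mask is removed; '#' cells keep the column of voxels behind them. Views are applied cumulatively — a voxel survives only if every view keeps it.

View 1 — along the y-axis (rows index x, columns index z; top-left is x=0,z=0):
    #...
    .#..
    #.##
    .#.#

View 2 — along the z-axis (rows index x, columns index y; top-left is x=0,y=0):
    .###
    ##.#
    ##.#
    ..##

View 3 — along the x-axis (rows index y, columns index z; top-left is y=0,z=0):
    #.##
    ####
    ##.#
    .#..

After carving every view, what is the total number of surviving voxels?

start: 4×4×4 = 64 voxels
step 1: project along y, AND mask (7/16) → |grid| = 28
step 2: project along z, AND mask (11/16) → |grid| = 19
step 3: project along x, AND mask (11/16) → |grid| = 13

voxel count = 13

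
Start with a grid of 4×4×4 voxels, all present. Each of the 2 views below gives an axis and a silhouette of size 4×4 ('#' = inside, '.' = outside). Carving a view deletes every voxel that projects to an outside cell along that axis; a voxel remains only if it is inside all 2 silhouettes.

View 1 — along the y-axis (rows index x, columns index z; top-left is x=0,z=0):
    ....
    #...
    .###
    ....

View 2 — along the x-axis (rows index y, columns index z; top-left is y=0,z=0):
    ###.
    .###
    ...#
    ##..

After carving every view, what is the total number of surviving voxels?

9 voxels

full grid |V| = 64
after view 1 [y-axis, 4 of 16 cells solid] → remaining = 16
after view 2 [x-axis, 9 of 16 cells solid] → remaining = 9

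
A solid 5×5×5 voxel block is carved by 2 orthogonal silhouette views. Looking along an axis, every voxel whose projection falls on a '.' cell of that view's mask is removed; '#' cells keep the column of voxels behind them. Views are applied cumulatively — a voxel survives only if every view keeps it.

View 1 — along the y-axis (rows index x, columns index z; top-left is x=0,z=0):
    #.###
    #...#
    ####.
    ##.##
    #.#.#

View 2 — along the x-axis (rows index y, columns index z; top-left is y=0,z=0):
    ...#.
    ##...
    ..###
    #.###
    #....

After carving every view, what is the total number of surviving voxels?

initial block: 5^3 = 125
  1. axis=1 (XZ plane), |mask|=17  ⇒  voxels=85
  2. axis=0 (YZ plane), |mask|=11  ⇒  voxels=40

|visual hull| = 40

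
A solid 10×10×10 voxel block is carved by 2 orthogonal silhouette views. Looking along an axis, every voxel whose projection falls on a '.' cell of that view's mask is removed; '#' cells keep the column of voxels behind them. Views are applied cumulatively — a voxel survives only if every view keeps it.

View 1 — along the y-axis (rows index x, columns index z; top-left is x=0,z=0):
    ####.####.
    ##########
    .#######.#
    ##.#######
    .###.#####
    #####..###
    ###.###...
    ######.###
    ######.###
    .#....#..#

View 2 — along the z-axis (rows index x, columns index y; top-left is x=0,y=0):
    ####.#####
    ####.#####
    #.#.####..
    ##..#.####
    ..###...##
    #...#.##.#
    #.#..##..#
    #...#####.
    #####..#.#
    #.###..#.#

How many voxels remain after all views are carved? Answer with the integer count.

start: 10×10×10 = 1000 voxels
  1. axis=1 (XZ plane), |mask|=78  ⇒  voxels=780
  2. axis=2 (XY plane), |mask|=65  ⇒  voxels=518

voxel count = 518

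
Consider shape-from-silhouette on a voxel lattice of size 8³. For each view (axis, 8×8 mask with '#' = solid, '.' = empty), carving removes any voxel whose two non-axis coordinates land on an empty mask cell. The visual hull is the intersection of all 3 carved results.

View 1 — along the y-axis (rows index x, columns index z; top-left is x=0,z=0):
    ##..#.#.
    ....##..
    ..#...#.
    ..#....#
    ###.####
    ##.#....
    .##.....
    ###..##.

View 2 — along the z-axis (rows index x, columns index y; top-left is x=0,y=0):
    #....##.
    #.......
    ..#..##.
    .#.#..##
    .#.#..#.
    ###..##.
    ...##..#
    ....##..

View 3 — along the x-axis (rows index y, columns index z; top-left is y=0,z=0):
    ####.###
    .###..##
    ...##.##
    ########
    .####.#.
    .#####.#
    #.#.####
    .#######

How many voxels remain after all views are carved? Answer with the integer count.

start: 8×8×8 = 512 voxels
V1 y: intersect with XZ mask (27 set) -- 216 left
V2 z: intersect with XY mask (24 set) -- 80 left
V3 x: intersect with YZ mask (48 set) -- 59 left

|visual hull| = 59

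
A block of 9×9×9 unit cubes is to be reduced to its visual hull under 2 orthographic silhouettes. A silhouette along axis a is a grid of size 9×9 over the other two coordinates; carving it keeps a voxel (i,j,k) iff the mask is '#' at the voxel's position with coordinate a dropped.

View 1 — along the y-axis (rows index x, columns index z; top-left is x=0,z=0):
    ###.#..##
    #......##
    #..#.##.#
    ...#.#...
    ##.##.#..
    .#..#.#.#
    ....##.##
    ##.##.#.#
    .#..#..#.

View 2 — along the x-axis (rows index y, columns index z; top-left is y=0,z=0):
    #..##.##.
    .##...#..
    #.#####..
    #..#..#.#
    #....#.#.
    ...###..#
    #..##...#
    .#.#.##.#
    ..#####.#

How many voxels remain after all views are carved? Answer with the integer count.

voxel count = 173

before carving: 729 voxels (9×9×9)
[1] y-view keeps 38 columns → grid now 342
[2] x-view keeps 40 columns → grid now 173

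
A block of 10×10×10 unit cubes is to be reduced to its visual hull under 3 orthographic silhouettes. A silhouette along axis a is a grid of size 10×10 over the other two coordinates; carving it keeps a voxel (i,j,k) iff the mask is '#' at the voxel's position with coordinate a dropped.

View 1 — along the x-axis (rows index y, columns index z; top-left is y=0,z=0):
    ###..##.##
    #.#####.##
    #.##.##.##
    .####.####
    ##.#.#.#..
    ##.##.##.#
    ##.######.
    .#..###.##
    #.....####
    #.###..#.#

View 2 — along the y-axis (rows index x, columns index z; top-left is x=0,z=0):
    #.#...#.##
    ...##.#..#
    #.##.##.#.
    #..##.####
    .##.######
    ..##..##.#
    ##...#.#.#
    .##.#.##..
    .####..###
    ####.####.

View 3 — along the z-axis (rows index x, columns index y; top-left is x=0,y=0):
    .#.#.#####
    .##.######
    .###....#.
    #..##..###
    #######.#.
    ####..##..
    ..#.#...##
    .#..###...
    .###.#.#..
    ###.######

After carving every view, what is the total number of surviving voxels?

voxel count = 255

full grid |V| = 1000
[1] x-view keeps 67 columns → grid now 670
[2] y-view keeps 60 columns → grid now 405
[3] z-view keeps 61 columns → grid now 255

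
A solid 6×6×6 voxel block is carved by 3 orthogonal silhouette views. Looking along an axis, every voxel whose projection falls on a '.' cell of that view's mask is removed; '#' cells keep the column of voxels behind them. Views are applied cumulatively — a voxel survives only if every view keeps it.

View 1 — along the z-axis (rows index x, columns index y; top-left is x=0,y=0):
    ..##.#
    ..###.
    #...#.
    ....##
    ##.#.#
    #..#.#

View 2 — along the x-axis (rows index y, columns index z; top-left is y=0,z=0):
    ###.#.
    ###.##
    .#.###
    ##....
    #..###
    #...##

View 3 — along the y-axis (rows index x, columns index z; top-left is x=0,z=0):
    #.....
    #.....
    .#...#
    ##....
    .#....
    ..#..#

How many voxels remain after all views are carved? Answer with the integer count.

voxel count = 13

before carving: 216 voxels (6×6×6)
V1 z: intersect with XY mask (17 set) -- 102 left
V2 x: intersect with YZ mask (22 set) -- 57 left
V3 y: intersect with XZ mask (9 set) -- 13 left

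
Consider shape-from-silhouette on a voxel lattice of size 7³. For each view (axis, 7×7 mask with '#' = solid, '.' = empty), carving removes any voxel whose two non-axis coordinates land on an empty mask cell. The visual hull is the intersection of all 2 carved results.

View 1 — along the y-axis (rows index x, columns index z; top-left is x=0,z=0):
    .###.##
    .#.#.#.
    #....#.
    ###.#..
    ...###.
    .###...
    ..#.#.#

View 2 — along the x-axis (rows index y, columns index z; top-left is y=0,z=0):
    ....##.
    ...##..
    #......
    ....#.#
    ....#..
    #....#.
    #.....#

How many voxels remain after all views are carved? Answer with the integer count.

start: 7×7×7 = 343 voxels
carve view 1 (along y, XZ-mask fill 23/49): 161 voxels remain
carve view 2 (along x, YZ-mask fill 12/49): 34 voxels remain

34 voxels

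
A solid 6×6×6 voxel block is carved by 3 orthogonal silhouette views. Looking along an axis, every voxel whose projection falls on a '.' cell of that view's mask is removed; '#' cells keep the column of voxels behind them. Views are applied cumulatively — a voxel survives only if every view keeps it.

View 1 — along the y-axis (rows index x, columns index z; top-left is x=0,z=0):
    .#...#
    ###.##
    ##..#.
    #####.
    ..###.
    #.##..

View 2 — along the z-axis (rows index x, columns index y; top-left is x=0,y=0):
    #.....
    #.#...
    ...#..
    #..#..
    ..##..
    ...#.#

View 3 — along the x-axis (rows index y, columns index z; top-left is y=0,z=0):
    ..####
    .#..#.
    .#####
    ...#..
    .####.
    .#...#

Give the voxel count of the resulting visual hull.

remaining voxels: 17

initial block: 6^3 = 216
[1] y-view keeps 21 columns → grid now 126
[2] z-view keeps 10 columns → grid now 37
[3] x-view keeps 18 columns → grid now 17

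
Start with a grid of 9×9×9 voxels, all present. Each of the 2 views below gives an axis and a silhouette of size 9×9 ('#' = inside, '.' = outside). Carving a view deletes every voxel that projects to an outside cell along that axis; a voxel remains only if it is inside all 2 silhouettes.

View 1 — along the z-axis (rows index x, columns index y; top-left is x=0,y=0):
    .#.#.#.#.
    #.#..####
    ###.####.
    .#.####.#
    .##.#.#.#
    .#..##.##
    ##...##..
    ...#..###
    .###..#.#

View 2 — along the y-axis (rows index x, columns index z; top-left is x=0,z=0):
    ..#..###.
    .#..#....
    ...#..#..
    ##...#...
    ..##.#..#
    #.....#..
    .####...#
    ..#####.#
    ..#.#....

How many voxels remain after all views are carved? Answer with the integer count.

|visual hull| = 144

start: 9×9×9 = 729 voxels
  1. axis=2 (XY plane), |mask|=46  ⇒  voxels=414
  2. axis=1 (XZ plane), |mask|=30  ⇒  voxels=144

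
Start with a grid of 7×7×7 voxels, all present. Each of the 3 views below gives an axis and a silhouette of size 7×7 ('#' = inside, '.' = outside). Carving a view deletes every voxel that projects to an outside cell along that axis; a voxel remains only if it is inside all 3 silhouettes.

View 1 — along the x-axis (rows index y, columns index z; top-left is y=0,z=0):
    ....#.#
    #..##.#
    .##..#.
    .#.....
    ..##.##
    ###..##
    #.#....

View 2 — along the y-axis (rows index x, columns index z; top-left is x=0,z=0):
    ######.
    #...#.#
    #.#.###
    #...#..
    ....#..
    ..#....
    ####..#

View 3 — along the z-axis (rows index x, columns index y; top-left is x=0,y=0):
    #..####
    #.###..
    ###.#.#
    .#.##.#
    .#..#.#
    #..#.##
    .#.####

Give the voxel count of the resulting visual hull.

voxel count = 45

before carving: 343 voxels (7×7×7)
carve view 1 (along x, YZ-mask fill 21/49): 147 voxels remain
carve view 2 (along y, XZ-mask fill 23/49): 69 voxels remain
carve view 3 (along z, XY-mask fill 30/49): 45 voxels remain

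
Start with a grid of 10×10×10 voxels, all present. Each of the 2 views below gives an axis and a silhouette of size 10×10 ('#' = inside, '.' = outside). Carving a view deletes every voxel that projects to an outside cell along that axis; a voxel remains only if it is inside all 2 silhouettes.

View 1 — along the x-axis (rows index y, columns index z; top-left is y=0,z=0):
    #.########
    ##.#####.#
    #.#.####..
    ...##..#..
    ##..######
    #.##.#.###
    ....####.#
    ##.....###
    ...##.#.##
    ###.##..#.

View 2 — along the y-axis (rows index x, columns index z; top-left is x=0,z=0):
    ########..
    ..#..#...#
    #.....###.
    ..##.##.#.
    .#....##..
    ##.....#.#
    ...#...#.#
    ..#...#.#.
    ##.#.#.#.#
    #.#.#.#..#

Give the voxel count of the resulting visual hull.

272 voxels

before carving: 1000 voxels (10×10×10)
carve view 1 (along x, YZ-mask fill 62/100): 620 voxels remain
carve view 2 (along y, XZ-mask fill 44/100): 272 voxels remain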